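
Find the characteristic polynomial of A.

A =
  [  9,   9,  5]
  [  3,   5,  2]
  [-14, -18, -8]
x^3 - 6*x^2 + 12*x - 8

Expanding det(x·I − A) (e.g. by cofactor expansion or by noting that A is similar to its Jordan form J, which has the same characteristic polynomial as A) gives
  χ_A(x) = x^3 - 6*x^2 + 12*x - 8
which factors as (x - 2)^3. The eigenvalues (with algebraic multiplicities) are λ = 2 with multiplicity 3.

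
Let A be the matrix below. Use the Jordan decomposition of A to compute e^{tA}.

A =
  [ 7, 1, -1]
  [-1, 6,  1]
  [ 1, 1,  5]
e^{tA} =
  [-t^2*exp(6*t)/2 + t*exp(6*t) + exp(6*t), t*exp(6*t), t^2*exp(6*t)/2 - t*exp(6*t)]
  [-t*exp(6*t), exp(6*t), t*exp(6*t)]
  [-t^2*exp(6*t)/2 + t*exp(6*t), t*exp(6*t), t^2*exp(6*t)/2 - t*exp(6*t) + exp(6*t)]

Strategy: write A = P · J · P⁻¹ where J is a Jordan canonical form, so e^{tA} = P · e^{tJ} · P⁻¹, and e^{tJ} can be computed block-by-block.

A has Jordan form
J =
  [6, 1, 0]
  [0, 6, 1]
  [0, 0, 6]
(up to reordering of blocks).

Per-block formulas:
  For a 3×3 Jordan block J_3(6): exp(t · J_3(6)) = e^(6t)·(I + t·N + (t^2/2)·N^2), where N is the 3×3 nilpotent shift.

After assembling e^{tJ} and conjugating by P, we get:

e^{tA} =
  [-t^2*exp(6*t)/2 + t*exp(6*t) + exp(6*t), t*exp(6*t), t^2*exp(6*t)/2 - t*exp(6*t)]
  [-t*exp(6*t), exp(6*t), t*exp(6*t)]
  [-t^2*exp(6*t)/2 + t*exp(6*t), t*exp(6*t), t^2*exp(6*t)/2 - t*exp(6*t) + exp(6*t)]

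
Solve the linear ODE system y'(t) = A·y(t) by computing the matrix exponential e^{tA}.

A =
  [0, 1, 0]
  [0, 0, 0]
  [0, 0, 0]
e^{tA} =
  [1, t, 0]
  [0, 1, 0]
  [0, 0, 1]

Strategy: write A = P · J · P⁻¹ where J is a Jordan canonical form, so e^{tA} = P · e^{tJ} · P⁻¹, and e^{tJ} can be computed block-by-block.

A has Jordan form
J =
  [0, 1, 0]
  [0, 0, 0]
  [0, 0, 0]
(up to reordering of blocks).

Per-block formulas:
  For a 2×2 Jordan block J_2(0): exp(t · J_2(0)) = e^(0t)·(I + t·N), where N is the 2×2 nilpotent shift.
  For a 1×1 block at λ = 0: exp(t · [0]) = [e^(0t)].

After assembling e^{tJ} and conjugating by P, we get:

e^{tA} =
  [1, t, 0]
  [0, 1, 0]
  [0, 0, 1]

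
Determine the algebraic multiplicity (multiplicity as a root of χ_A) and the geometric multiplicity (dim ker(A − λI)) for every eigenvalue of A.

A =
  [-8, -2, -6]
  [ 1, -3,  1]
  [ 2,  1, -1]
λ = -4: alg = 3, geom = 1

Step 1 — factor the characteristic polynomial to read off the algebraic multiplicities:
  χ_A(x) = (x + 4)^3

Step 2 — compute geometric multiplicities via the rank-nullity identity g(λ) = n − rank(A − λI):
  rank(A − (-4)·I) = 2, so dim ker(A − (-4)·I) = n − 2 = 1

Summary:
  λ = -4: algebraic multiplicity = 3, geometric multiplicity = 1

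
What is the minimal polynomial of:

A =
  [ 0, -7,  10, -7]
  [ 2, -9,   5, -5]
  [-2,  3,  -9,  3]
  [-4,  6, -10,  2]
x^3 + 12*x^2 + 48*x + 64

The characteristic polynomial is χ_A(x) = (x + 4)^4, so the eigenvalues are known. The minimal polynomial is
  m_A(x) = Π_λ (x − λ)^{k_λ}
where k_λ is the size of the *largest* Jordan block for λ (equivalently, the smallest k with (A − λI)^k v = 0 for every generalised eigenvector v of λ).

  λ = -4: largest Jordan block has size 3, contributing (x + 4)^3

So m_A(x) = (x + 4)^3 = x^3 + 12*x^2 + 48*x + 64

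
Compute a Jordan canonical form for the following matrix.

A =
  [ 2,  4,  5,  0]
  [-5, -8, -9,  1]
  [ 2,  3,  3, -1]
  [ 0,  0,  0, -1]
J_3(-1) ⊕ J_1(-1)

The characteristic polynomial is
  det(x·I − A) = x^4 + 4*x^3 + 6*x^2 + 4*x + 1 = (x + 1)^4

Eigenvalues and multiplicities (the geometric multiplicity of λ is n − rank(A − λI), which equals the number of Jordan blocks for λ):
  λ = -1: algebraic multiplicity = 4, geometric multiplicity = 2

Determining the block sizes for each eigenvalue:
  λ = -1: with am = 4 and gm = 2, the partition is not yet determined (e.g. several partitions of 4 into 2 parts exist). Let N = A − (-1)·I. Computing rank(N^1) = 2, rank(N^2) = 1, rank(N^3) = 0; the number of blocks of size ≥ j is rank(N^{j−1}) − rank(N^j), giving [2, 1, 1]. So we have 1 block(s) of size 3, 1 block(s) of size 1 → block sizes [3, 1]

Assembling the blocks gives a Jordan form
J =
  [-1,  1,  0,  0]
  [ 0, -1,  1,  0]
  [ 0,  0, -1,  0]
  [ 0,  0,  0, -1]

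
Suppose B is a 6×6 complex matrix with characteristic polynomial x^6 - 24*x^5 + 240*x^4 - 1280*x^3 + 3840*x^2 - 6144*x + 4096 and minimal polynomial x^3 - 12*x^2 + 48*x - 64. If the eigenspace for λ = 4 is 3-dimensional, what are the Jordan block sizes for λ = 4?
Block sizes for λ = 4: [3, 2, 1]

Step 1 — from the characteristic polynomial, algebraic multiplicity of λ = 4 is 6. From dim ker(B − (4)·I) = 3, there are exactly 3 Jordan blocks for λ = 4.
Step 2 — from the minimal polynomial, the factor (x − 4)^3 tells us the largest block for λ = 4 has size 3.
Step 3 — with total size 6, 3 blocks, and largest block 3, the block sizes (in nonincreasing order) are [3, 2, 1].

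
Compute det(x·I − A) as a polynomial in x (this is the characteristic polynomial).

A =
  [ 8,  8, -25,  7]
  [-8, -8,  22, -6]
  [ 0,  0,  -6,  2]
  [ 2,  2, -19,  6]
x^4

Expanding det(x·I − A) (e.g. by cofactor expansion or by noting that A is similar to its Jordan form J, which has the same characteristic polynomial as A) gives
  χ_A(x) = x^4
which factors as x^4. The eigenvalues (with algebraic multiplicities) are λ = 0 with multiplicity 4.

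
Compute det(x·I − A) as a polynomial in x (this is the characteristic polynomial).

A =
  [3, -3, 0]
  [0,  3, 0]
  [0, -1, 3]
x^3 - 9*x^2 + 27*x - 27

Expanding det(x·I − A) (e.g. by cofactor expansion or by noting that A is similar to its Jordan form J, which has the same characteristic polynomial as A) gives
  χ_A(x) = x^3 - 9*x^2 + 27*x - 27
which factors as (x - 3)^3. The eigenvalues (with algebraic multiplicities) are λ = 3 with multiplicity 3.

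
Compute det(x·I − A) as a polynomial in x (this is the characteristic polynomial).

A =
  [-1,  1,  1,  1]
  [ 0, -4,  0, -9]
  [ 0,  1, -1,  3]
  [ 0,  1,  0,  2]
x^4 + 4*x^3 + 6*x^2 + 4*x + 1

Expanding det(x·I − A) (e.g. by cofactor expansion or by noting that A is similar to its Jordan form J, which has the same characteristic polynomial as A) gives
  χ_A(x) = x^4 + 4*x^3 + 6*x^2 + 4*x + 1
which factors as (x + 1)^4. The eigenvalues (with algebraic multiplicities) are λ = -1 with multiplicity 4.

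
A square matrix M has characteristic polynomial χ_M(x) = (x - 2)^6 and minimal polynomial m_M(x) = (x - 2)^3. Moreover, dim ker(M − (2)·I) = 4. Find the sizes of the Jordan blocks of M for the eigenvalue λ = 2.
Block sizes for λ = 2: [3, 1, 1, 1]

Step 1 — from the characteristic polynomial, algebraic multiplicity of λ = 2 is 6. From dim ker(M − (2)·I) = 4, there are exactly 4 Jordan blocks for λ = 2.
Step 2 — from the minimal polynomial, the factor (x − 2)^3 tells us the largest block for λ = 2 has size 3.
Step 3 — with total size 6, 4 blocks, and largest block 3, the block sizes (in nonincreasing order) are [3, 1, 1, 1].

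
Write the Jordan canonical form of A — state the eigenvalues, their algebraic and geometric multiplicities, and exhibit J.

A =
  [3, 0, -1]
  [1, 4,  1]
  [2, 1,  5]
J_3(4)

The characteristic polynomial is
  det(x·I − A) = x^3 - 12*x^2 + 48*x - 64 = (x - 4)^3

Eigenvalues and multiplicities (the geometric multiplicity of λ is n − rank(A − λI), which equals the number of Jordan blocks for λ):
  λ = 4: algebraic multiplicity = 3, geometric multiplicity = 1

Determining the block sizes for each eigenvalue:
  λ = 4: one block (gm = 1), so the single block has size am = 3 → block sizes [3]

Assembling the blocks gives a Jordan form
J =
  [4, 1, 0]
  [0, 4, 1]
  [0, 0, 4]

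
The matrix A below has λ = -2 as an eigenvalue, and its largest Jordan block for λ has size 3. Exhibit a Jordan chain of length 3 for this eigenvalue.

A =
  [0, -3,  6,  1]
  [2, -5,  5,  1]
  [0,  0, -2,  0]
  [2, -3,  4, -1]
A Jordan chain for λ = -2 of length 3:
v_1 = (1, 1, 0, 1)ᵀ
v_2 = (6, 5, 0, 4)ᵀ
v_3 = (0, 0, 1, 0)ᵀ

Let N = A − (-2)·I. We want v_3 with N^3 v_3 = 0 but N^2 v_3 ≠ 0; then v_{j-1} := N · v_j for j = 3, …, 2.

Pick v_3 = (0, 0, 1, 0)ᵀ.
Then v_2 = N · v_3 = (6, 5, 0, 4)ᵀ.
Then v_1 = N · v_2 = (1, 1, 0, 1)ᵀ.

Sanity check: (A − (-2)·I) v_1 = (0, 0, 0, 0)ᵀ = 0. ✓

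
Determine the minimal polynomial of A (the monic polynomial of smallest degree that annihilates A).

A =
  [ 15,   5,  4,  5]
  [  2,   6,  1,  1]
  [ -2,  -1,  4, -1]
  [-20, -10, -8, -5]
x^3 - 15*x^2 + 75*x - 125

The characteristic polynomial is χ_A(x) = (x - 5)^4, so the eigenvalues are known. The minimal polynomial is
  m_A(x) = Π_λ (x − λ)^{k_λ}
where k_λ is the size of the *largest* Jordan block for λ (equivalently, the smallest k with (A − λI)^k v = 0 for every generalised eigenvector v of λ).

  λ = 5: largest Jordan block has size 3, contributing (x − 5)^3

So m_A(x) = (x - 5)^3 = x^3 - 15*x^2 + 75*x - 125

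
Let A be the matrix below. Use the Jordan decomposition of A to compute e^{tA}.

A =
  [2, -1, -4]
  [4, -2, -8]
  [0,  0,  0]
e^{tA} =
  [2*t + 1, -t, -4*t]
  [4*t, 1 - 2*t, -8*t]
  [0, 0, 1]

Strategy: write A = P · J · P⁻¹ where J is a Jordan canonical form, so e^{tA} = P · e^{tJ} · P⁻¹, and e^{tJ} can be computed block-by-block.

A has Jordan form
J =
  [0, 1, 0]
  [0, 0, 0]
  [0, 0, 0]
(up to reordering of blocks).

Per-block formulas:
  For a 2×2 Jordan block J_2(0): exp(t · J_2(0)) = e^(0t)·(I + t·N), where N is the 2×2 nilpotent shift.
  For a 1×1 block at λ = 0: exp(t · [0]) = [e^(0t)].

After assembling e^{tJ} and conjugating by P, we get:

e^{tA} =
  [2*t + 1, -t, -4*t]
  [4*t, 1 - 2*t, -8*t]
  [0, 0, 1]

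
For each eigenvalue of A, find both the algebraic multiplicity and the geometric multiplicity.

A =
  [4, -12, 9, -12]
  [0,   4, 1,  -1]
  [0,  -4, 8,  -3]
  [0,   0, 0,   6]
λ = 4: alg = 1, geom = 1; λ = 6: alg = 3, geom = 1

Step 1 — factor the characteristic polynomial to read off the algebraic multiplicities:
  χ_A(x) = (x - 6)^3*(x - 4)

Step 2 — compute geometric multiplicities via the rank-nullity identity g(λ) = n − rank(A − λI):
  rank(A − (4)·I) = 3, so dim ker(A − (4)·I) = n − 3 = 1
  rank(A − (6)·I) = 3, so dim ker(A − (6)·I) = n − 3 = 1

Summary:
  λ = 4: algebraic multiplicity = 1, geometric multiplicity = 1
  λ = 6: algebraic multiplicity = 3, geometric multiplicity = 1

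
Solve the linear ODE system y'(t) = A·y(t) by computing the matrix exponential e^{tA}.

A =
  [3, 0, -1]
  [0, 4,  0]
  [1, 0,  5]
e^{tA} =
  [-t*exp(4*t) + exp(4*t), 0, -t*exp(4*t)]
  [0, exp(4*t), 0]
  [t*exp(4*t), 0, t*exp(4*t) + exp(4*t)]

Strategy: write A = P · J · P⁻¹ where J is a Jordan canonical form, so e^{tA} = P · e^{tJ} · P⁻¹, and e^{tJ} can be computed block-by-block.

A has Jordan form
J =
  [4, 1, 0]
  [0, 4, 0]
  [0, 0, 4]
(up to reordering of blocks).

Per-block formulas:
  For a 1×1 block at λ = 4: exp(t · [4]) = [e^(4t)].
  For a 2×2 Jordan block J_2(4): exp(t · J_2(4)) = e^(4t)·(I + t·N), where N is the 2×2 nilpotent shift.

After assembling e^{tJ} and conjugating by P, we get:

e^{tA} =
  [-t*exp(4*t) + exp(4*t), 0, -t*exp(4*t)]
  [0, exp(4*t), 0]
  [t*exp(4*t), 0, t*exp(4*t) + exp(4*t)]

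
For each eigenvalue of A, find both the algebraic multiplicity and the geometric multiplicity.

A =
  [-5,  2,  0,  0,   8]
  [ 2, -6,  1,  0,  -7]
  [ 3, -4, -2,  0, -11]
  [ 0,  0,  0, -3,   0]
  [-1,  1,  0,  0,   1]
λ = -3: alg = 5, geom = 3

Step 1 — factor the characteristic polynomial to read off the algebraic multiplicities:
  χ_A(x) = (x + 3)^5

Step 2 — compute geometric multiplicities via the rank-nullity identity g(λ) = n − rank(A − λI):
  rank(A − (-3)·I) = 2, so dim ker(A − (-3)·I) = n − 2 = 3

Summary:
  λ = -3: algebraic multiplicity = 5, geometric multiplicity = 3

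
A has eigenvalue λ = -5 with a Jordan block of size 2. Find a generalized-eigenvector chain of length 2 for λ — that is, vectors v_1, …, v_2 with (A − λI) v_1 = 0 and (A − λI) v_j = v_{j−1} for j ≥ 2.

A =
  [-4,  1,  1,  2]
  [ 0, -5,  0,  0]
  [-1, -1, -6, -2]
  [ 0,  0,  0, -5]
A Jordan chain for λ = -5 of length 2:
v_1 = (1, 0, -1, 0)ᵀ
v_2 = (1, 0, 0, 0)ᵀ

Let N = A − (-5)·I. We want v_2 with N^2 v_2 = 0 but N^1 v_2 ≠ 0; then v_{j-1} := N · v_j for j = 2, …, 2.

Pick v_2 = (1, 0, 0, 0)ᵀ.
Then v_1 = N · v_2 = (1, 0, -1, 0)ᵀ.

Sanity check: (A − (-5)·I) v_1 = (0, 0, 0, 0)ᵀ = 0. ✓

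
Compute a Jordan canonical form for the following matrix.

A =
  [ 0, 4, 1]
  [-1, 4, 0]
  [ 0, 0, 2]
J_3(2)

The characteristic polynomial is
  det(x·I − A) = x^3 - 6*x^2 + 12*x - 8 = (x - 2)^3

Eigenvalues and multiplicities (the geometric multiplicity of λ is n − rank(A − λI), which equals the number of Jordan blocks for λ):
  λ = 2: algebraic multiplicity = 3, geometric multiplicity = 1

Determining the block sizes for each eigenvalue:
  λ = 2: one block (gm = 1), so the single block has size am = 3 → block sizes [3]

Assembling the blocks gives a Jordan form
J =
  [2, 1, 0]
  [0, 2, 1]
  [0, 0, 2]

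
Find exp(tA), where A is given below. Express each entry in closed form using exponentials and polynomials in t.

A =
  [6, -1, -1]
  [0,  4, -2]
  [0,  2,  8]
e^{tA} =
  [exp(6*t), -t*exp(6*t), -t*exp(6*t)]
  [0, -2*t*exp(6*t) + exp(6*t), -2*t*exp(6*t)]
  [0, 2*t*exp(6*t), 2*t*exp(6*t) + exp(6*t)]

Strategy: write A = P · J · P⁻¹ where J is a Jordan canonical form, so e^{tA} = P · e^{tJ} · P⁻¹, and e^{tJ} can be computed block-by-block.

A has Jordan form
J =
  [6, 1, 0]
  [0, 6, 0]
  [0, 0, 6]
(up to reordering of blocks).

Per-block formulas:
  For a 2×2 Jordan block J_2(6): exp(t · J_2(6)) = e^(6t)·(I + t·N), where N is the 2×2 nilpotent shift.
  For a 1×1 block at λ = 6: exp(t · [6]) = [e^(6t)].

After assembling e^{tJ} and conjugating by P, we get:

e^{tA} =
  [exp(6*t), -t*exp(6*t), -t*exp(6*t)]
  [0, -2*t*exp(6*t) + exp(6*t), -2*t*exp(6*t)]
  [0, 2*t*exp(6*t), 2*t*exp(6*t) + exp(6*t)]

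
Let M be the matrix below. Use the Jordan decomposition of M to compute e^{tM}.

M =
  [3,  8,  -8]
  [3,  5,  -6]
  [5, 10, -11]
e^{tM} =
  [4*t*exp(-t) + exp(-t), 8*t*exp(-t), -8*t*exp(-t)]
  [3*t*exp(-t), 6*t*exp(-t) + exp(-t), -6*t*exp(-t)]
  [5*t*exp(-t), 10*t*exp(-t), -10*t*exp(-t) + exp(-t)]

Strategy: write M = P · J · P⁻¹ where J is a Jordan canonical form, so e^{tM} = P · e^{tJ} · P⁻¹, and e^{tJ} can be computed block-by-block.

M has Jordan form
J =
  [-1,  1,  0]
  [ 0, -1,  0]
  [ 0,  0, -1]
(up to reordering of blocks).

Per-block formulas:
  For a 1×1 block at λ = -1: exp(t · [-1]) = [e^(-1t)].
  For a 2×2 Jordan block J_2(-1): exp(t · J_2(-1)) = e^(-1t)·(I + t·N), where N is the 2×2 nilpotent shift.

After assembling e^{tJ} and conjugating by P, we get:

e^{tM} =
  [4*t*exp(-t) + exp(-t), 8*t*exp(-t), -8*t*exp(-t)]
  [3*t*exp(-t), 6*t*exp(-t) + exp(-t), -6*t*exp(-t)]
  [5*t*exp(-t), 10*t*exp(-t), -10*t*exp(-t) + exp(-t)]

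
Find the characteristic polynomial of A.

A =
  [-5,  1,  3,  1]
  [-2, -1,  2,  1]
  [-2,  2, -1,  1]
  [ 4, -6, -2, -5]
x^4 + 12*x^3 + 54*x^2 + 108*x + 81

Expanding det(x·I − A) (e.g. by cofactor expansion or by noting that A is similar to its Jordan form J, which has the same characteristic polynomial as A) gives
  χ_A(x) = x^4 + 12*x^3 + 54*x^2 + 108*x + 81
which factors as (x + 3)^4. The eigenvalues (with algebraic multiplicities) are λ = -3 with multiplicity 4.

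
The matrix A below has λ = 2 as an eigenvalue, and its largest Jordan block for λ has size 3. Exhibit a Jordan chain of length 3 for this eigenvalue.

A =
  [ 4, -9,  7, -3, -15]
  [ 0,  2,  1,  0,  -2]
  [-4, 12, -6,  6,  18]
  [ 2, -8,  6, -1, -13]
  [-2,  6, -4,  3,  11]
A Jordan chain for λ = 2 of length 3:
v_1 = (-9, 0, 12, -8, 6)ᵀ
v_2 = (7, 1, -8, 6, -4)ᵀ
v_3 = (0, 0, 1, 0, 0)ᵀ

Let N = A − (2)·I. We want v_3 with N^3 v_3 = 0 but N^2 v_3 ≠ 0; then v_{j-1} := N · v_j for j = 3, …, 2.

Pick v_3 = (0, 0, 1, 0, 0)ᵀ.
Then v_2 = N · v_3 = (7, 1, -8, 6, -4)ᵀ.
Then v_1 = N · v_2 = (-9, 0, 12, -8, 6)ᵀ.

Sanity check: (A − (2)·I) v_1 = (0, 0, 0, 0, 0)ᵀ = 0. ✓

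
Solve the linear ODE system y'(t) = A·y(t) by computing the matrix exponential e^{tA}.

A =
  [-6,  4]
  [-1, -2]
e^{tA} =
  [-2*t*exp(-4*t) + exp(-4*t), 4*t*exp(-4*t)]
  [-t*exp(-4*t), 2*t*exp(-4*t) + exp(-4*t)]

Strategy: write A = P · J · P⁻¹ where J is a Jordan canonical form, so e^{tA} = P · e^{tJ} · P⁻¹, and e^{tJ} can be computed block-by-block.

A has Jordan form
J =
  [-4,  1]
  [ 0, -4]
(up to reordering of blocks).

Per-block formulas:
  For a 2×2 Jordan block J_2(-4): exp(t · J_2(-4)) = e^(-4t)·(I + t·N), where N is the 2×2 nilpotent shift.

After assembling e^{tJ} and conjugating by P, we get:

e^{tA} =
  [-2*t*exp(-4*t) + exp(-4*t), 4*t*exp(-4*t)]
  [-t*exp(-4*t), 2*t*exp(-4*t) + exp(-4*t)]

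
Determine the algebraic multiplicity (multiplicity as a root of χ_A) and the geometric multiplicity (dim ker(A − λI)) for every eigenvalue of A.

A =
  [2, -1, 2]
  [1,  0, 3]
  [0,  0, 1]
λ = 1: alg = 3, geom = 1

Step 1 — factor the characteristic polynomial to read off the algebraic multiplicities:
  χ_A(x) = (x - 1)^3

Step 2 — compute geometric multiplicities via the rank-nullity identity g(λ) = n − rank(A − λI):
  rank(A − (1)·I) = 2, so dim ker(A − (1)·I) = n − 2 = 1

Summary:
  λ = 1: algebraic multiplicity = 3, geometric multiplicity = 1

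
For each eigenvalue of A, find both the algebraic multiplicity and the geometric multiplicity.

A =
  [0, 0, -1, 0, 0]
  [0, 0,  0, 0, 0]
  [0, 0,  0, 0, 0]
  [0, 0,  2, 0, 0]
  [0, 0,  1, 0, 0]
λ = 0: alg = 5, geom = 4

Step 1 — factor the characteristic polynomial to read off the algebraic multiplicities:
  χ_A(x) = x^5

Step 2 — compute geometric multiplicities via the rank-nullity identity g(λ) = n − rank(A − λI):
  rank(A − (0)·I) = 1, so dim ker(A − (0)·I) = n − 1 = 4

Summary:
  λ = 0: algebraic multiplicity = 5, geometric multiplicity = 4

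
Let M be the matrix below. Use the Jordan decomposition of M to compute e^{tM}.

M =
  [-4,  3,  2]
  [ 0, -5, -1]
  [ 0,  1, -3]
e^{tM} =
  [exp(-4*t), -t^2*exp(-4*t)/2 + 3*t*exp(-4*t), -t^2*exp(-4*t)/2 + 2*t*exp(-4*t)]
  [0, -t*exp(-4*t) + exp(-4*t), -t*exp(-4*t)]
  [0, t*exp(-4*t), t*exp(-4*t) + exp(-4*t)]

Strategy: write M = P · J · P⁻¹ where J is a Jordan canonical form, so e^{tM} = P · e^{tJ} · P⁻¹, and e^{tJ} can be computed block-by-block.

M has Jordan form
J =
  [-4,  1,  0]
  [ 0, -4,  1]
  [ 0,  0, -4]
(up to reordering of blocks).

Per-block formulas:
  For a 3×3 Jordan block J_3(-4): exp(t · J_3(-4)) = e^(-4t)·(I + t·N + (t^2/2)·N^2), where N is the 3×3 nilpotent shift.

After assembling e^{tJ} and conjugating by P, we get:

e^{tM} =
  [exp(-4*t), -t^2*exp(-4*t)/2 + 3*t*exp(-4*t), -t^2*exp(-4*t)/2 + 2*t*exp(-4*t)]
  [0, -t*exp(-4*t) + exp(-4*t), -t*exp(-4*t)]
  [0, t*exp(-4*t), t*exp(-4*t) + exp(-4*t)]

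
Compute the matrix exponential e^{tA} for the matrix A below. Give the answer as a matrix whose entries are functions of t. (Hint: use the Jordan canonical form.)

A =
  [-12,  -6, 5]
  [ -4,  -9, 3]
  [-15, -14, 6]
e^{tA} =
  [-t^2*exp(-5*t) - 7*t*exp(-5*t) + exp(-5*t), -2*t^2*exp(-5*t) - 6*t*exp(-5*t), t^2*exp(-5*t) + 5*t*exp(-5*t)]
  [-t^2*exp(-5*t)/2 - 4*t*exp(-5*t), -t^2*exp(-5*t) - 4*t*exp(-5*t) + exp(-5*t), t^2*exp(-5*t)/2 + 3*t*exp(-5*t)]
  [-2*t^2*exp(-5*t) - 15*t*exp(-5*t), -4*t^2*exp(-5*t) - 14*t*exp(-5*t), 2*t^2*exp(-5*t) + 11*t*exp(-5*t) + exp(-5*t)]

Strategy: write A = P · J · P⁻¹ where J is a Jordan canonical form, so e^{tA} = P · e^{tJ} · P⁻¹, and e^{tJ} can be computed block-by-block.

A has Jordan form
J =
  [-5,  1,  0]
  [ 0, -5,  1]
  [ 0,  0, -5]
(up to reordering of blocks).

Per-block formulas:
  For a 3×3 Jordan block J_3(-5): exp(t · J_3(-5)) = e^(-5t)·(I + t·N + (t^2/2)·N^2), where N is the 3×3 nilpotent shift.

After assembling e^{tJ} and conjugating by P, we get:

e^{tA} =
  [-t^2*exp(-5*t) - 7*t*exp(-5*t) + exp(-5*t), -2*t^2*exp(-5*t) - 6*t*exp(-5*t), t^2*exp(-5*t) + 5*t*exp(-5*t)]
  [-t^2*exp(-5*t)/2 - 4*t*exp(-5*t), -t^2*exp(-5*t) - 4*t*exp(-5*t) + exp(-5*t), t^2*exp(-5*t)/2 + 3*t*exp(-5*t)]
  [-2*t^2*exp(-5*t) - 15*t*exp(-5*t), -4*t^2*exp(-5*t) - 14*t*exp(-5*t), 2*t^2*exp(-5*t) + 11*t*exp(-5*t) + exp(-5*t)]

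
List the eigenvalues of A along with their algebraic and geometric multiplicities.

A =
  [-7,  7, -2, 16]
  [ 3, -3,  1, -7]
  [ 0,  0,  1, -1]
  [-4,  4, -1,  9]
λ = 0: alg = 4, geom = 2

Step 1 — factor the characteristic polynomial to read off the algebraic multiplicities:
  χ_A(x) = x^4

Step 2 — compute geometric multiplicities via the rank-nullity identity g(λ) = n − rank(A − λI):
  rank(A − (0)·I) = 2, so dim ker(A − (0)·I) = n − 2 = 2

Summary:
  λ = 0: algebraic multiplicity = 4, geometric multiplicity = 2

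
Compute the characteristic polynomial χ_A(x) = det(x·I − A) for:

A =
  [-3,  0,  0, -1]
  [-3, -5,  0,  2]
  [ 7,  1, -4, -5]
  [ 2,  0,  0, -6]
x^4 + 18*x^3 + 121*x^2 + 360*x + 400

Expanding det(x·I − A) (e.g. by cofactor expansion or by noting that A is similar to its Jordan form J, which has the same characteristic polynomial as A) gives
  χ_A(x) = x^4 + 18*x^3 + 121*x^2 + 360*x + 400
which factors as (x + 4)^2*(x + 5)^2. The eigenvalues (with algebraic multiplicities) are λ = -5 with multiplicity 2, λ = -4 with multiplicity 2.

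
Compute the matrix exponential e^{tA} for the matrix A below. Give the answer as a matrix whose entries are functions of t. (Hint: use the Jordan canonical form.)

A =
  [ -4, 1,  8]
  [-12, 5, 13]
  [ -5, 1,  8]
e^{tA} =
  [-3*t^2*exp(3*t)/2 - 7*t*exp(3*t) + exp(3*t), 3*t^2*exp(3*t)/2 + t*exp(3*t), -3*t^2*exp(3*t)/2 + 8*t*exp(3*t)]
  [-5*t^2*exp(3*t)/2 - 12*t*exp(3*t), 5*t^2*exp(3*t)/2 + 2*t*exp(3*t) + exp(3*t), -5*t^2*exp(3*t)/2 + 13*t*exp(3*t)]
  [-t^2*exp(3*t) - 5*t*exp(3*t), t^2*exp(3*t) + t*exp(3*t), -t^2*exp(3*t) + 5*t*exp(3*t) + exp(3*t)]

Strategy: write A = P · J · P⁻¹ where J is a Jordan canonical form, so e^{tA} = P · e^{tJ} · P⁻¹, and e^{tJ} can be computed block-by-block.

A has Jordan form
J =
  [3, 1, 0]
  [0, 3, 1]
  [0, 0, 3]
(up to reordering of blocks).

Per-block formulas:
  For a 3×3 Jordan block J_3(3): exp(t · J_3(3)) = e^(3t)·(I + t·N + (t^2/2)·N^2), where N is the 3×3 nilpotent shift.

After assembling e^{tJ} and conjugating by P, we get:

e^{tA} =
  [-3*t^2*exp(3*t)/2 - 7*t*exp(3*t) + exp(3*t), 3*t^2*exp(3*t)/2 + t*exp(3*t), -3*t^2*exp(3*t)/2 + 8*t*exp(3*t)]
  [-5*t^2*exp(3*t)/2 - 12*t*exp(3*t), 5*t^2*exp(3*t)/2 + 2*t*exp(3*t) + exp(3*t), -5*t^2*exp(3*t)/2 + 13*t*exp(3*t)]
  [-t^2*exp(3*t) - 5*t*exp(3*t), t^2*exp(3*t) + t*exp(3*t), -t^2*exp(3*t) + 5*t*exp(3*t) + exp(3*t)]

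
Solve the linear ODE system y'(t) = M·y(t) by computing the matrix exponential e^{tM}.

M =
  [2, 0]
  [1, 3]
e^{tM} =
  [exp(2*t), 0]
  [exp(3*t) - exp(2*t), exp(3*t)]

Strategy: write M = P · J · P⁻¹ where J is a Jordan canonical form, so e^{tM} = P · e^{tJ} · P⁻¹, and e^{tJ} can be computed block-by-block.

M has Jordan form
J =
  [2, 0]
  [0, 3]
(up to reordering of blocks).

Per-block formulas:
  For a 1×1 block at λ = 2: exp(t · [2]) = [e^(2t)].
  For a 1×1 block at λ = 3: exp(t · [3]) = [e^(3t)].

After assembling e^{tJ} and conjugating by P, we get:

e^{tM} =
  [exp(2*t), 0]
  [exp(3*t) - exp(2*t), exp(3*t)]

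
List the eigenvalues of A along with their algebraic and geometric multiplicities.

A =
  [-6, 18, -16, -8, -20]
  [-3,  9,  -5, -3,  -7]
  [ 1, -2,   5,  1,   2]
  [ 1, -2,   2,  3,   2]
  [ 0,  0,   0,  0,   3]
λ = 2: alg = 1, geom = 1; λ = 3: alg = 4, geom = 2

Step 1 — factor the characteristic polynomial to read off the algebraic multiplicities:
  χ_A(x) = (x - 3)^4*(x - 2)

Step 2 — compute geometric multiplicities via the rank-nullity identity g(λ) = n − rank(A − λI):
  rank(A − (2)·I) = 4, so dim ker(A − (2)·I) = n − 4 = 1
  rank(A − (3)·I) = 3, so dim ker(A − (3)·I) = n − 3 = 2

Summary:
  λ = 2: algebraic multiplicity = 1, geometric multiplicity = 1
  λ = 3: algebraic multiplicity = 4, geometric multiplicity = 2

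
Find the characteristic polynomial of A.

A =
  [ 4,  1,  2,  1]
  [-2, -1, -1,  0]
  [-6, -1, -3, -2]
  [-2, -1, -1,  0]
x^4

Expanding det(x·I − A) (e.g. by cofactor expansion or by noting that A is similar to its Jordan form J, which has the same characteristic polynomial as A) gives
  χ_A(x) = x^4
which factors as x^4. The eigenvalues (with algebraic multiplicities) are λ = 0 with multiplicity 4.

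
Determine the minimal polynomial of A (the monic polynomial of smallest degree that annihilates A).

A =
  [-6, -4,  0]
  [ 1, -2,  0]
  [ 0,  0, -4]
x^2 + 8*x + 16

The characteristic polynomial is χ_A(x) = (x + 4)^3, so the eigenvalues are known. The minimal polynomial is
  m_A(x) = Π_λ (x − λ)^{k_λ}
where k_λ is the size of the *largest* Jordan block for λ (equivalently, the smallest k with (A − λI)^k v = 0 for every generalised eigenvector v of λ).

  λ = -4: largest Jordan block has size 2, contributing (x + 4)^2

So m_A(x) = (x + 4)^2 = x^2 + 8*x + 16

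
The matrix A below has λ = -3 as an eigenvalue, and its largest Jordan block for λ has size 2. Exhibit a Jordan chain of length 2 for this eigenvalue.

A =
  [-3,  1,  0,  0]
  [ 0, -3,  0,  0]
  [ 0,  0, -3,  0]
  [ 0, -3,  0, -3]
A Jordan chain for λ = -3 of length 2:
v_1 = (1, 0, 0, -3)ᵀ
v_2 = (0, 1, 0, 0)ᵀ

Let N = A − (-3)·I. We want v_2 with N^2 v_2 = 0 but N^1 v_2 ≠ 0; then v_{j-1} := N · v_j for j = 2, …, 2.

Pick v_2 = (0, 1, 0, 0)ᵀ.
Then v_1 = N · v_2 = (1, 0, 0, -3)ᵀ.

Sanity check: (A − (-3)·I) v_1 = (0, 0, 0, 0)ᵀ = 0. ✓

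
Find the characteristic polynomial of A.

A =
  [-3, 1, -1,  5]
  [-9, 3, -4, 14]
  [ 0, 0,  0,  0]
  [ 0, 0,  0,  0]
x^4

Expanding det(x·I − A) (e.g. by cofactor expansion or by noting that A is similar to its Jordan form J, which has the same characteristic polynomial as A) gives
  χ_A(x) = x^4
which factors as x^4. The eigenvalues (with algebraic multiplicities) are λ = 0 with multiplicity 4.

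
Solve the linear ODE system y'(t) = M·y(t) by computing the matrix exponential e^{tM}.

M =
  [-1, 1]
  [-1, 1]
e^{tM} =
  [1 - t, t]
  [-t, t + 1]

Strategy: write M = P · J · P⁻¹ where J is a Jordan canonical form, so e^{tM} = P · e^{tJ} · P⁻¹, and e^{tJ} can be computed block-by-block.

M has Jordan form
J =
  [0, 1]
  [0, 0]
(up to reordering of blocks).

Per-block formulas:
  For a 2×2 Jordan block J_2(0): exp(t · J_2(0)) = e^(0t)·(I + t·N), where N is the 2×2 nilpotent shift.

After assembling e^{tJ} and conjugating by P, we get:

e^{tM} =
  [1 - t, t]
  [-t, t + 1]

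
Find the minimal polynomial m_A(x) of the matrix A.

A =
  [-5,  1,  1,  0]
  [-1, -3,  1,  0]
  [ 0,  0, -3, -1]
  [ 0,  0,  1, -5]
x^3 + 12*x^2 + 48*x + 64

The characteristic polynomial is χ_A(x) = (x + 4)^4, so the eigenvalues are known. The minimal polynomial is
  m_A(x) = Π_λ (x − λ)^{k_λ}
where k_λ is the size of the *largest* Jordan block for λ (equivalently, the smallest k with (A − λI)^k v = 0 for every generalised eigenvector v of λ).

  λ = -4: largest Jordan block has size 3, contributing (x + 4)^3

So m_A(x) = (x + 4)^3 = x^3 + 12*x^2 + 48*x + 64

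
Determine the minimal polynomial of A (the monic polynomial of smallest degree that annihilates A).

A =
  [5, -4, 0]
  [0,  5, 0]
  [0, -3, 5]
x^2 - 10*x + 25

The characteristic polynomial is χ_A(x) = (x - 5)^3, so the eigenvalues are known. The minimal polynomial is
  m_A(x) = Π_λ (x − λ)^{k_λ}
where k_λ is the size of the *largest* Jordan block for λ (equivalently, the smallest k with (A − λI)^k v = 0 for every generalised eigenvector v of λ).

  λ = 5: largest Jordan block has size 2, contributing (x − 5)^2

So m_A(x) = (x - 5)^2 = x^2 - 10*x + 25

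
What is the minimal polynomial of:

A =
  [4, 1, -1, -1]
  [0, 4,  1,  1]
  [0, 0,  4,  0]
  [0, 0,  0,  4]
x^3 - 12*x^2 + 48*x - 64

The characteristic polynomial is χ_A(x) = (x - 4)^4, so the eigenvalues are known. The minimal polynomial is
  m_A(x) = Π_λ (x − λ)^{k_λ}
where k_λ is the size of the *largest* Jordan block for λ (equivalently, the smallest k with (A − λI)^k v = 0 for every generalised eigenvector v of λ).

  λ = 4: largest Jordan block has size 3, contributing (x − 4)^3

So m_A(x) = (x - 4)^3 = x^3 - 12*x^2 + 48*x - 64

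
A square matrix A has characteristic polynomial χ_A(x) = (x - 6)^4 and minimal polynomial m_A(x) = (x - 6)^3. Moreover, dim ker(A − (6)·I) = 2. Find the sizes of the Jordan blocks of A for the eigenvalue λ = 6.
Block sizes for λ = 6: [3, 1]

Step 1 — from the characteristic polynomial, algebraic multiplicity of λ = 6 is 4. From dim ker(A − (6)·I) = 2, there are exactly 2 Jordan blocks for λ = 6.
Step 2 — from the minimal polynomial, the factor (x − 6)^3 tells us the largest block for λ = 6 has size 3.
Step 3 — with total size 4, 2 blocks, and largest block 3, the block sizes (in nonincreasing order) are [3, 1].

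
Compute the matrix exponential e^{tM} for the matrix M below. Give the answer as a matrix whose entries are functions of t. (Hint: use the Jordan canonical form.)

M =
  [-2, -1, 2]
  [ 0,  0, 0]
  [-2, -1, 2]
e^{tM} =
  [1 - 2*t, -t, 2*t]
  [0, 1, 0]
  [-2*t, -t, 2*t + 1]

Strategy: write M = P · J · P⁻¹ where J is a Jordan canonical form, so e^{tM} = P · e^{tJ} · P⁻¹, and e^{tJ} can be computed block-by-block.

M has Jordan form
J =
  [0, 1, 0]
  [0, 0, 0]
  [0, 0, 0]
(up to reordering of blocks).

Per-block formulas:
  For a 1×1 block at λ = 0: exp(t · [0]) = [e^(0t)].
  For a 2×2 Jordan block J_2(0): exp(t · J_2(0)) = e^(0t)·(I + t·N), where N is the 2×2 nilpotent shift.

After assembling e^{tJ} and conjugating by P, we get:

e^{tM} =
  [1 - 2*t, -t, 2*t]
  [0, 1, 0]
  [-2*t, -t, 2*t + 1]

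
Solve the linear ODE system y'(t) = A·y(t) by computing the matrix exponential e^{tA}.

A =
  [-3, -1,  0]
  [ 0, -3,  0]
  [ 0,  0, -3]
e^{tA} =
  [exp(-3*t), -t*exp(-3*t), 0]
  [0, exp(-3*t), 0]
  [0, 0, exp(-3*t)]

Strategy: write A = P · J · P⁻¹ where J is a Jordan canonical form, so e^{tA} = P · e^{tJ} · P⁻¹, and e^{tJ} can be computed block-by-block.

A has Jordan form
J =
  [-3,  1,  0]
  [ 0, -3,  0]
  [ 0,  0, -3]
(up to reordering of blocks).

Per-block formulas:
  For a 1×1 block at λ = -3: exp(t · [-3]) = [e^(-3t)].
  For a 2×2 Jordan block J_2(-3): exp(t · J_2(-3)) = e^(-3t)·(I + t·N), where N is the 2×2 nilpotent shift.

After assembling e^{tJ} and conjugating by P, we get:

e^{tA} =
  [exp(-3*t), -t*exp(-3*t), 0]
  [0, exp(-3*t), 0]
  [0, 0, exp(-3*t)]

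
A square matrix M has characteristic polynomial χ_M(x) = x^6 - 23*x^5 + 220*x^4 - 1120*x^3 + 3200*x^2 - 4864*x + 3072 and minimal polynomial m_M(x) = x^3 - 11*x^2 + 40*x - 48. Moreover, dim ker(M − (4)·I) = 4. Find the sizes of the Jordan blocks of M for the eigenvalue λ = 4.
Block sizes for λ = 4: [2, 1, 1, 1]

Step 1 — from the characteristic polynomial, algebraic multiplicity of λ = 4 is 5. From dim ker(M − (4)·I) = 4, there are exactly 4 Jordan blocks for λ = 4.
Step 2 — from the minimal polynomial, the factor (x − 4)^2 tells us the largest block for λ = 4 has size 2.
Step 3 — with total size 5, 4 blocks, and largest block 2, the block sizes (in nonincreasing order) are [2, 1, 1, 1].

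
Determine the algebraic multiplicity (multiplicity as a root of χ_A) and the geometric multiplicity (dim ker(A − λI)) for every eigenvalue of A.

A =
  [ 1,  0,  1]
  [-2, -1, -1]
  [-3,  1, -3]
λ = -1: alg = 3, geom = 1

Step 1 — factor the characteristic polynomial to read off the algebraic multiplicities:
  χ_A(x) = (x + 1)^3

Step 2 — compute geometric multiplicities via the rank-nullity identity g(λ) = n − rank(A − λI):
  rank(A − (-1)·I) = 2, so dim ker(A − (-1)·I) = n − 2 = 1

Summary:
  λ = -1: algebraic multiplicity = 3, geometric multiplicity = 1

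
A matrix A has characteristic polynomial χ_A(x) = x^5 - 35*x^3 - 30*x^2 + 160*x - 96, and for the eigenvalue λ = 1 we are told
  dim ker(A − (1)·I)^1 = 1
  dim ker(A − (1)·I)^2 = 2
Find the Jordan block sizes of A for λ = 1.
Block sizes for λ = 1: [2]

From the dimensions of kernels of powers, the number of Jordan blocks of size at least j is d_j − d_{j−1} where d_j = dim ker(N^j) (with d_0 = 0). Computing the differences gives [1, 1].
The number of blocks of size exactly k is (#blocks of size ≥ k) − (#blocks of size ≥ k + 1), so the partition is: 1 block(s) of size 2.
In nonincreasing order the block sizes are [2].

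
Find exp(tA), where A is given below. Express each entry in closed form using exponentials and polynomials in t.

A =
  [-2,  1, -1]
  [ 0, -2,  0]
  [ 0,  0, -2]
e^{tA} =
  [exp(-2*t), t*exp(-2*t), -t*exp(-2*t)]
  [0, exp(-2*t), 0]
  [0, 0, exp(-2*t)]

Strategy: write A = P · J · P⁻¹ where J is a Jordan canonical form, so e^{tA} = P · e^{tJ} · P⁻¹, and e^{tJ} can be computed block-by-block.

A has Jordan form
J =
  [-2,  1,  0]
  [ 0, -2,  0]
  [ 0,  0, -2]
(up to reordering of blocks).

Per-block formulas:
  For a 1×1 block at λ = -2: exp(t · [-2]) = [e^(-2t)].
  For a 2×2 Jordan block J_2(-2): exp(t · J_2(-2)) = e^(-2t)·(I + t·N), where N is the 2×2 nilpotent shift.

After assembling e^{tJ} and conjugating by P, we get:

e^{tA} =
  [exp(-2*t), t*exp(-2*t), -t*exp(-2*t)]
  [0, exp(-2*t), 0]
  [0, 0, exp(-2*t)]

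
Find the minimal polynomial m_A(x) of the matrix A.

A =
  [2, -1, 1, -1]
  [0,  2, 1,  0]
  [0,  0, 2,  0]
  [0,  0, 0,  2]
x^3 - 6*x^2 + 12*x - 8

The characteristic polynomial is χ_A(x) = (x - 2)^4, so the eigenvalues are known. The minimal polynomial is
  m_A(x) = Π_λ (x − λ)^{k_λ}
where k_λ is the size of the *largest* Jordan block for λ (equivalently, the smallest k with (A − λI)^k v = 0 for every generalised eigenvector v of λ).

  λ = 2: largest Jordan block has size 3, contributing (x − 2)^3

So m_A(x) = (x - 2)^3 = x^3 - 6*x^2 + 12*x - 8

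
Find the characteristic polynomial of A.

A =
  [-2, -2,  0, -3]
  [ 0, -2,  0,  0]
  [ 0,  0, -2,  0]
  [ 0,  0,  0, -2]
x^4 + 8*x^3 + 24*x^2 + 32*x + 16

Expanding det(x·I − A) (e.g. by cofactor expansion or by noting that A is similar to its Jordan form J, which has the same characteristic polynomial as A) gives
  χ_A(x) = x^4 + 8*x^3 + 24*x^2 + 32*x + 16
which factors as (x + 2)^4. The eigenvalues (with algebraic multiplicities) are λ = -2 with multiplicity 4.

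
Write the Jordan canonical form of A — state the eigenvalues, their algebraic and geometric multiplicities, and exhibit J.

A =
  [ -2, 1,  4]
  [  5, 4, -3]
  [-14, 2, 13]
J_3(5)

The characteristic polynomial is
  det(x·I − A) = x^3 - 15*x^2 + 75*x - 125 = (x - 5)^3

Eigenvalues and multiplicities (the geometric multiplicity of λ is n − rank(A − λI), which equals the number of Jordan blocks for λ):
  λ = 5: algebraic multiplicity = 3, geometric multiplicity = 1

Determining the block sizes for each eigenvalue:
  λ = 5: one block (gm = 1), so the single block has size am = 3 → block sizes [3]

Assembling the blocks gives a Jordan form
J =
  [5, 1, 0]
  [0, 5, 1]
  [0, 0, 5]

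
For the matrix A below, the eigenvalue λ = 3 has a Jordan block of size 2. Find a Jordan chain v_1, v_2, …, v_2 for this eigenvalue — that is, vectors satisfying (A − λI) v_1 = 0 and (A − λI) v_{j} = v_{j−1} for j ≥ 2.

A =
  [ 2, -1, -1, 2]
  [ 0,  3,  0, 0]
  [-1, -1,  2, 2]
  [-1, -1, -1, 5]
A Jordan chain for λ = 3 of length 2:
v_1 = (-1, 0, -1, -1)ᵀ
v_2 = (1, 0, 0, 0)ᵀ

Let N = A − (3)·I. We want v_2 with N^2 v_2 = 0 but N^1 v_2 ≠ 0; then v_{j-1} := N · v_j for j = 2, …, 2.

Pick v_2 = (1, 0, 0, 0)ᵀ.
Then v_1 = N · v_2 = (-1, 0, -1, -1)ᵀ.

Sanity check: (A − (3)·I) v_1 = (0, 0, 0, 0)ᵀ = 0. ✓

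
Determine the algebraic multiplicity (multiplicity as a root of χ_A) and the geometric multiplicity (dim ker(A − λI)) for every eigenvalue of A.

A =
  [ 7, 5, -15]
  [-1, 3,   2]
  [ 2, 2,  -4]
λ = 2: alg = 3, geom = 1

Step 1 — factor the characteristic polynomial to read off the algebraic multiplicities:
  χ_A(x) = (x - 2)^3

Step 2 — compute geometric multiplicities via the rank-nullity identity g(λ) = n − rank(A − λI):
  rank(A − (2)·I) = 2, so dim ker(A − (2)·I) = n − 2 = 1

Summary:
  λ = 2: algebraic multiplicity = 3, geometric multiplicity = 1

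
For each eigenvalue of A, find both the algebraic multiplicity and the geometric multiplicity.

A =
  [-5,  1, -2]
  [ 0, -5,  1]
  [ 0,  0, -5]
λ = -5: alg = 3, geom = 1

Step 1 — factor the characteristic polynomial to read off the algebraic multiplicities:
  χ_A(x) = (x + 5)^3

Step 2 — compute geometric multiplicities via the rank-nullity identity g(λ) = n − rank(A − λI):
  rank(A − (-5)·I) = 2, so dim ker(A − (-5)·I) = n − 2 = 1

Summary:
  λ = -5: algebraic multiplicity = 3, geometric multiplicity = 1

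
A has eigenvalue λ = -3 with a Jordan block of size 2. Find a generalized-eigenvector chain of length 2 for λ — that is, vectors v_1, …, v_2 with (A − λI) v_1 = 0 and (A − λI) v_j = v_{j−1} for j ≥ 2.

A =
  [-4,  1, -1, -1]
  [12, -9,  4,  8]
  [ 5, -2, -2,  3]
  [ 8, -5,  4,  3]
A Jordan chain for λ = -3 of length 2:
v_1 = (-1, 12, 5, 8)ᵀ
v_2 = (1, 0, 0, 0)ᵀ

Let N = A − (-3)·I. We want v_2 with N^2 v_2 = 0 but N^1 v_2 ≠ 0; then v_{j-1} := N · v_j for j = 2, …, 2.

Pick v_2 = (1, 0, 0, 0)ᵀ.
Then v_1 = N · v_2 = (-1, 12, 5, 8)ᵀ.

Sanity check: (A − (-3)·I) v_1 = (0, 0, 0, 0)ᵀ = 0. ✓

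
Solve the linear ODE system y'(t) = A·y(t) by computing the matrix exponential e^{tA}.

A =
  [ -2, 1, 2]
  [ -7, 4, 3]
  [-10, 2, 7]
e^{tA} =
  [-t^2*exp(3*t) - 5*t*exp(3*t) + exp(3*t), t*exp(3*t), t^2*exp(3*t)/2 + 2*t*exp(3*t)]
  [-t^2*exp(3*t) - 7*t*exp(3*t), t*exp(3*t) + exp(3*t), t^2*exp(3*t)/2 + 3*t*exp(3*t)]
  [-2*t^2*exp(3*t) - 10*t*exp(3*t), 2*t*exp(3*t), t^2*exp(3*t) + 4*t*exp(3*t) + exp(3*t)]

Strategy: write A = P · J · P⁻¹ where J is a Jordan canonical form, so e^{tA} = P · e^{tJ} · P⁻¹, and e^{tJ} can be computed block-by-block.

A has Jordan form
J =
  [3, 1, 0]
  [0, 3, 1]
  [0, 0, 3]
(up to reordering of blocks).

Per-block formulas:
  For a 3×3 Jordan block J_3(3): exp(t · J_3(3)) = e^(3t)·(I + t·N + (t^2/2)·N^2), where N is the 3×3 nilpotent shift.

After assembling e^{tJ} and conjugating by P, we get:

e^{tA} =
  [-t^2*exp(3*t) - 5*t*exp(3*t) + exp(3*t), t*exp(3*t), t^2*exp(3*t)/2 + 2*t*exp(3*t)]
  [-t^2*exp(3*t) - 7*t*exp(3*t), t*exp(3*t) + exp(3*t), t^2*exp(3*t)/2 + 3*t*exp(3*t)]
  [-2*t^2*exp(3*t) - 10*t*exp(3*t), 2*t*exp(3*t), t^2*exp(3*t) + 4*t*exp(3*t) + exp(3*t)]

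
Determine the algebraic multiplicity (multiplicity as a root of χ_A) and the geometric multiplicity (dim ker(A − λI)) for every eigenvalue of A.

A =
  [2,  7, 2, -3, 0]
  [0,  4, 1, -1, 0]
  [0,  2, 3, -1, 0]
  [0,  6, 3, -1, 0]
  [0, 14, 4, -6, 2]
λ = 2: alg = 5, geom = 3

Step 1 — factor the characteristic polynomial to read off the algebraic multiplicities:
  χ_A(x) = (x - 2)^5

Step 2 — compute geometric multiplicities via the rank-nullity identity g(λ) = n − rank(A − λI):
  rank(A − (2)·I) = 2, so dim ker(A − (2)·I) = n − 2 = 3

Summary:
  λ = 2: algebraic multiplicity = 5, geometric multiplicity = 3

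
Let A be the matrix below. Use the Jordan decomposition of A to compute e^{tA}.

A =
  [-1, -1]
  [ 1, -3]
e^{tA} =
  [t*exp(-2*t) + exp(-2*t), -t*exp(-2*t)]
  [t*exp(-2*t), -t*exp(-2*t) + exp(-2*t)]

Strategy: write A = P · J · P⁻¹ where J is a Jordan canonical form, so e^{tA} = P · e^{tJ} · P⁻¹, and e^{tJ} can be computed block-by-block.

A has Jordan form
J =
  [-2,  1]
  [ 0, -2]
(up to reordering of blocks).

Per-block formulas:
  For a 2×2 Jordan block J_2(-2): exp(t · J_2(-2)) = e^(-2t)·(I + t·N), where N is the 2×2 nilpotent shift.

After assembling e^{tJ} and conjugating by P, we get:

e^{tA} =
  [t*exp(-2*t) + exp(-2*t), -t*exp(-2*t)]
  [t*exp(-2*t), -t*exp(-2*t) + exp(-2*t)]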